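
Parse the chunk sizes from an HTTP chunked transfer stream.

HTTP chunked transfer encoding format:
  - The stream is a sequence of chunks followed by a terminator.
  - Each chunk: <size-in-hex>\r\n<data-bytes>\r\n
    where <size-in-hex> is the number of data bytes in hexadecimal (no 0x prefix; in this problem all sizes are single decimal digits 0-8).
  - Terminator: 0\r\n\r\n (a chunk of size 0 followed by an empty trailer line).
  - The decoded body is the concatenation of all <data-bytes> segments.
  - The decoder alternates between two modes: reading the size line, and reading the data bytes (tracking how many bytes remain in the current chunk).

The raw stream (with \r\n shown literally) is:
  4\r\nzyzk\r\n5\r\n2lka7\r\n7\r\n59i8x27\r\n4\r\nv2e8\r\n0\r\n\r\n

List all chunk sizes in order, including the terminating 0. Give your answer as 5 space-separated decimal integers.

Chunk 1: stream[0..1]='4' size=0x4=4, data at stream[3..7]='zyzk' -> body[0..4], body so far='zyzk'
Chunk 2: stream[9..10]='5' size=0x5=5, data at stream[12..17]='2lka7' -> body[4..9], body so far='zyzk2lka7'
Chunk 3: stream[19..20]='7' size=0x7=7, data at stream[22..29]='59i8x27' -> body[9..16], body so far='zyzk2lka759i8x27'
Chunk 4: stream[31..32]='4' size=0x4=4, data at stream[34..38]='v2e8' -> body[16..20], body so far='zyzk2lka759i8x27v2e8'
Chunk 5: stream[40..41]='0' size=0 (terminator). Final body='zyzk2lka759i8x27v2e8' (20 bytes)

Answer: 4 5 7 4 0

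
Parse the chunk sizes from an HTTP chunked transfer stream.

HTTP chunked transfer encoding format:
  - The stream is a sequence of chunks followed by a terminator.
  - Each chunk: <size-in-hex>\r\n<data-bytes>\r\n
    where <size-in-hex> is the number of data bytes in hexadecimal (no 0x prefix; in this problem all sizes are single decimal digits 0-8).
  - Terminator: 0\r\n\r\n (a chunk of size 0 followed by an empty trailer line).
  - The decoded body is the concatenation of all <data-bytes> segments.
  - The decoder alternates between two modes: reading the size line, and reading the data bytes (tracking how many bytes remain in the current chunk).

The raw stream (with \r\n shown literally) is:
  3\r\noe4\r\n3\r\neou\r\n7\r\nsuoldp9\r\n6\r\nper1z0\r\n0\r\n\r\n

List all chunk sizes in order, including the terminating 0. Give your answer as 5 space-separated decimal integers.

Answer: 3 3 7 6 0

Derivation:
Chunk 1: stream[0..1]='3' size=0x3=3, data at stream[3..6]='oe4' -> body[0..3], body so far='oe4'
Chunk 2: stream[8..9]='3' size=0x3=3, data at stream[11..14]='eou' -> body[3..6], body so far='oe4eou'
Chunk 3: stream[16..17]='7' size=0x7=7, data at stream[19..26]='suoldp9' -> body[6..13], body so far='oe4eousuoldp9'
Chunk 4: stream[28..29]='6' size=0x6=6, data at stream[31..37]='per1z0' -> body[13..19], body so far='oe4eousuoldp9per1z0'
Chunk 5: stream[39..40]='0' size=0 (terminator). Final body='oe4eousuoldp9per1z0' (19 bytes)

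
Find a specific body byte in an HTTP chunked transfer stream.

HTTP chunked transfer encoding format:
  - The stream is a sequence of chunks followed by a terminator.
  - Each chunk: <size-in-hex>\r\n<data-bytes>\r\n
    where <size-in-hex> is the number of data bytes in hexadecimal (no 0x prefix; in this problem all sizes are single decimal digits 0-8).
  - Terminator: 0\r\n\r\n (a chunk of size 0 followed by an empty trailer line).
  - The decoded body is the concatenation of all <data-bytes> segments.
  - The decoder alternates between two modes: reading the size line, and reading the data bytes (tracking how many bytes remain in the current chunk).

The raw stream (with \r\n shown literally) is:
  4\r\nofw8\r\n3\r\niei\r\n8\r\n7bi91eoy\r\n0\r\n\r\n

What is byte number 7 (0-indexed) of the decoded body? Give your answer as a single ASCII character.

Answer: 7

Derivation:
Chunk 1: stream[0..1]='4' size=0x4=4, data at stream[3..7]='ofw8' -> body[0..4], body so far='ofw8'
Chunk 2: stream[9..10]='3' size=0x3=3, data at stream[12..15]='iei' -> body[4..7], body so far='ofw8iei'
Chunk 3: stream[17..18]='8' size=0x8=8, data at stream[20..28]='7bi91eoy' -> body[7..15], body so far='ofw8iei7bi91eoy'
Chunk 4: stream[30..31]='0' size=0 (terminator). Final body='ofw8iei7bi91eoy' (15 bytes)
Body byte 7 = '7'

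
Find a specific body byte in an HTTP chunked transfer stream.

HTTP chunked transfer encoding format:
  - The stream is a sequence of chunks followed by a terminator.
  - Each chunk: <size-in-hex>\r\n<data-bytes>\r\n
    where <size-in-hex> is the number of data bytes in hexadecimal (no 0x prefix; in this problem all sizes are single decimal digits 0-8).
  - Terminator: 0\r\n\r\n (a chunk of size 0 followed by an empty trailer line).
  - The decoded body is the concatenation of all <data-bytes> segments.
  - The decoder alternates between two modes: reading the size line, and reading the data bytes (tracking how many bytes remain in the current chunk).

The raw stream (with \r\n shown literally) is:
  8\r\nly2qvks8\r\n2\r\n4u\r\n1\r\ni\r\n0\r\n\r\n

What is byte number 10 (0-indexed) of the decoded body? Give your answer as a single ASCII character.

Chunk 1: stream[0..1]='8' size=0x8=8, data at stream[3..11]='ly2qvks8' -> body[0..8], body so far='ly2qvks8'
Chunk 2: stream[13..14]='2' size=0x2=2, data at stream[16..18]='4u' -> body[8..10], body so far='ly2qvks84u'
Chunk 3: stream[20..21]='1' size=0x1=1, data at stream[23..24]='i' -> body[10..11], body so far='ly2qvks84ui'
Chunk 4: stream[26..27]='0' size=0 (terminator). Final body='ly2qvks84ui' (11 bytes)
Body byte 10 = 'i'

Answer: i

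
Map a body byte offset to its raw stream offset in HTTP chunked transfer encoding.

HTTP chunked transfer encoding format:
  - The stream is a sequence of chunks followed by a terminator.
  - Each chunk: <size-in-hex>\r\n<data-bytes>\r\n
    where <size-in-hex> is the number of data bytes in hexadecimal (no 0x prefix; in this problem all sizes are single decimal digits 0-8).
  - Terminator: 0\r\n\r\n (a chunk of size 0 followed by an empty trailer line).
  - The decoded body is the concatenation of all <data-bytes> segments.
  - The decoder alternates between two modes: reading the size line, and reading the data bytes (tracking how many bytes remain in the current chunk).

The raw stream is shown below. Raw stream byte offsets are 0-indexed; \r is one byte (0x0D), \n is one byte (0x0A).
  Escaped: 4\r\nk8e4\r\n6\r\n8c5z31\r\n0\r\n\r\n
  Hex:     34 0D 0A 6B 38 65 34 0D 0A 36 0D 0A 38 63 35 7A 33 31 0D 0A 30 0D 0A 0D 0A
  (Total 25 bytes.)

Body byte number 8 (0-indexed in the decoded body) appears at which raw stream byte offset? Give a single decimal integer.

Answer: 16

Derivation:
Chunk 1: stream[0..1]='4' size=0x4=4, data at stream[3..7]='k8e4' -> body[0..4], body so far='k8e4'
Chunk 2: stream[9..10]='6' size=0x6=6, data at stream[12..18]='8c5z31' -> body[4..10], body so far='k8e48c5z31'
Chunk 3: stream[20..21]='0' size=0 (terminator). Final body='k8e48c5z31' (10 bytes)
Body byte 8 at stream offset 16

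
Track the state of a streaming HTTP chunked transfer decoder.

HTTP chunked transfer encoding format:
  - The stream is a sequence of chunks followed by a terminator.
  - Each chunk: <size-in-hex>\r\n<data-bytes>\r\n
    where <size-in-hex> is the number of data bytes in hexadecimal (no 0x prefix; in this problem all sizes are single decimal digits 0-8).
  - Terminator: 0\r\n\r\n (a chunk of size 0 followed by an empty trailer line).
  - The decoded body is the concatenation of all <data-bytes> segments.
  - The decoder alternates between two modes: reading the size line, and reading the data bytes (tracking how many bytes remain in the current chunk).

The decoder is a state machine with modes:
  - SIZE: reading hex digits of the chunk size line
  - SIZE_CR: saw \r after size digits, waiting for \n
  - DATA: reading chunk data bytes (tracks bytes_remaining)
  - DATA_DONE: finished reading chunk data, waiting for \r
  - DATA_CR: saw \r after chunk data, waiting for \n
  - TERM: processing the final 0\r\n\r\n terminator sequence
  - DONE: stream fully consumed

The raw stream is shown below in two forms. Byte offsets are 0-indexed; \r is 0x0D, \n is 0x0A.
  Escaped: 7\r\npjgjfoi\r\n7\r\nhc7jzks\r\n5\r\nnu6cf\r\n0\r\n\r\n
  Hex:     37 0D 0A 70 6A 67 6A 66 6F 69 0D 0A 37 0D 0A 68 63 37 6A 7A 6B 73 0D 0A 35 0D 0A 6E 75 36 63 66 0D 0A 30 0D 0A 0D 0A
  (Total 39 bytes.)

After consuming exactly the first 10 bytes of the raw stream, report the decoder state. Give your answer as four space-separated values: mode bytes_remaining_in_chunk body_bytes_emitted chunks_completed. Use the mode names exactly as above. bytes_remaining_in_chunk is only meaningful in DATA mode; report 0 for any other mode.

Byte 0 = '7': mode=SIZE remaining=0 emitted=0 chunks_done=0
Byte 1 = 0x0D: mode=SIZE_CR remaining=0 emitted=0 chunks_done=0
Byte 2 = 0x0A: mode=DATA remaining=7 emitted=0 chunks_done=0
Byte 3 = 'p': mode=DATA remaining=6 emitted=1 chunks_done=0
Byte 4 = 'j': mode=DATA remaining=5 emitted=2 chunks_done=0
Byte 5 = 'g': mode=DATA remaining=4 emitted=3 chunks_done=0
Byte 6 = 'j': mode=DATA remaining=3 emitted=4 chunks_done=0
Byte 7 = 'f': mode=DATA remaining=2 emitted=5 chunks_done=0
Byte 8 = 'o': mode=DATA remaining=1 emitted=6 chunks_done=0
Byte 9 = 'i': mode=DATA_DONE remaining=0 emitted=7 chunks_done=0

Answer: DATA_DONE 0 7 0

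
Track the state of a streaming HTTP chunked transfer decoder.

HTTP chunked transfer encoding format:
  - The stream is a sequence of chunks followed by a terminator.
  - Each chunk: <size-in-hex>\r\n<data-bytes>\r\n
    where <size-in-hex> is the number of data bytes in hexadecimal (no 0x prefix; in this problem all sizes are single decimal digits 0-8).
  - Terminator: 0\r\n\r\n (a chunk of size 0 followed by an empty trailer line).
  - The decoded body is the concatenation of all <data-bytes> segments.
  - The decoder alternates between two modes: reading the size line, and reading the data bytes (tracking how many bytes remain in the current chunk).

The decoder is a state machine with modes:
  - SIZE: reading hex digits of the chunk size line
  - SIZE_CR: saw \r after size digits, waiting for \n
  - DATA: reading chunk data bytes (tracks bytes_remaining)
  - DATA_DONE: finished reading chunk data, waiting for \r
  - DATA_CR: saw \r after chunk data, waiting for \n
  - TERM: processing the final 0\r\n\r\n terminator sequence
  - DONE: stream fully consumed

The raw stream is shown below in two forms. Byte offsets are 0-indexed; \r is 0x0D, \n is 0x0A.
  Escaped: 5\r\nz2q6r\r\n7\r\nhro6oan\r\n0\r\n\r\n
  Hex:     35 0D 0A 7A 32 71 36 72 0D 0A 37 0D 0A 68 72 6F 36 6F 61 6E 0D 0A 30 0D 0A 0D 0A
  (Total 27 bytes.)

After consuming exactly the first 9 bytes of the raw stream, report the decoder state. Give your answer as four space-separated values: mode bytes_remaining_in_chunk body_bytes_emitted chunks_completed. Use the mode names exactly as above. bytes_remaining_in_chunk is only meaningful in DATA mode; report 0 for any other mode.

Answer: DATA_CR 0 5 0

Derivation:
Byte 0 = '5': mode=SIZE remaining=0 emitted=0 chunks_done=0
Byte 1 = 0x0D: mode=SIZE_CR remaining=0 emitted=0 chunks_done=0
Byte 2 = 0x0A: mode=DATA remaining=5 emitted=0 chunks_done=0
Byte 3 = 'z': mode=DATA remaining=4 emitted=1 chunks_done=0
Byte 4 = '2': mode=DATA remaining=3 emitted=2 chunks_done=0
Byte 5 = 'q': mode=DATA remaining=2 emitted=3 chunks_done=0
Byte 6 = '6': mode=DATA remaining=1 emitted=4 chunks_done=0
Byte 7 = 'r': mode=DATA_DONE remaining=0 emitted=5 chunks_done=0
Byte 8 = 0x0D: mode=DATA_CR remaining=0 emitted=5 chunks_done=0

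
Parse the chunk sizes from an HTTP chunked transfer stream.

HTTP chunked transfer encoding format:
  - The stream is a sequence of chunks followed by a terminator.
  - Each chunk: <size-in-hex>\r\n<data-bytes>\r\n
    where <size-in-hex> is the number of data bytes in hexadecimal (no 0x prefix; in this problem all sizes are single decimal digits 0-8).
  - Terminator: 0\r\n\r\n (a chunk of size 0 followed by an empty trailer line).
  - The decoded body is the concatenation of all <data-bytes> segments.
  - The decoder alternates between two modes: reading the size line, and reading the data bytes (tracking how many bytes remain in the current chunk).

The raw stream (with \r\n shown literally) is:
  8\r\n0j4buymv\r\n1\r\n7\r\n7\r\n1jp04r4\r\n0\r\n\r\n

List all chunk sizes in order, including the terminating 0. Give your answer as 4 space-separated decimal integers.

Answer: 8 1 7 0

Derivation:
Chunk 1: stream[0..1]='8' size=0x8=8, data at stream[3..11]='0j4buymv' -> body[0..8], body so far='0j4buymv'
Chunk 2: stream[13..14]='1' size=0x1=1, data at stream[16..17]='7' -> body[8..9], body so far='0j4buymv7'
Chunk 3: stream[19..20]='7' size=0x7=7, data at stream[22..29]='1jp04r4' -> body[9..16], body so far='0j4buymv71jp04r4'
Chunk 4: stream[31..32]='0' size=0 (terminator). Final body='0j4buymv71jp04r4' (16 bytes)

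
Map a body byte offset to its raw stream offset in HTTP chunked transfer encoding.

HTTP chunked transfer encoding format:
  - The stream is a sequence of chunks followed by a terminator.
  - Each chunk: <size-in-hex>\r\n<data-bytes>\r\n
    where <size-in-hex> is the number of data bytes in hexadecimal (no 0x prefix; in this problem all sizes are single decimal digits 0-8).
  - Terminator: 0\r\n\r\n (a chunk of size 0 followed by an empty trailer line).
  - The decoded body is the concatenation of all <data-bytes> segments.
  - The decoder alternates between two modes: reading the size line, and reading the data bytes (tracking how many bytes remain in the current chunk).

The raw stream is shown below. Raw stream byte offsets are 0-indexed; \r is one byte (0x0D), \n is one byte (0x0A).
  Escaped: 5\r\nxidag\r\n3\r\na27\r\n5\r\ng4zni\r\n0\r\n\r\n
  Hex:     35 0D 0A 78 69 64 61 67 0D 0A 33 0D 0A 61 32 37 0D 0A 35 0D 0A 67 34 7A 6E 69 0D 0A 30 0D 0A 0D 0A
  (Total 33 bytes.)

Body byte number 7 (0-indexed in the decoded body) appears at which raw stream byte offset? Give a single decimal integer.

Chunk 1: stream[0..1]='5' size=0x5=5, data at stream[3..8]='xidag' -> body[0..5], body so far='xidag'
Chunk 2: stream[10..11]='3' size=0x3=3, data at stream[13..16]='a27' -> body[5..8], body so far='xidaga27'
Chunk 3: stream[18..19]='5' size=0x5=5, data at stream[21..26]='g4zni' -> body[8..13], body so far='xidaga27g4zni'
Chunk 4: stream[28..29]='0' size=0 (terminator). Final body='xidaga27g4zni' (13 bytes)
Body byte 7 at stream offset 15

Answer: 15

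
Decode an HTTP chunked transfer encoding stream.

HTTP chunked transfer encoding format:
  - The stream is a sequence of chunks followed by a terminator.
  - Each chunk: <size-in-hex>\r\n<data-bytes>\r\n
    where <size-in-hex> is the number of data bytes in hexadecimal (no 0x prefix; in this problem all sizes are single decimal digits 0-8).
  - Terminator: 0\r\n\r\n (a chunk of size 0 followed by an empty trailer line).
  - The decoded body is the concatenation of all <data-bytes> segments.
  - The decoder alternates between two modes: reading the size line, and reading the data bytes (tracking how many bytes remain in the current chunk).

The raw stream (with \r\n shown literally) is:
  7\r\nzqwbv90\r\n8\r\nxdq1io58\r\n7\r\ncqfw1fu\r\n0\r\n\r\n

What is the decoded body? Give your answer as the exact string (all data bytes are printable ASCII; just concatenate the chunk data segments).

Answer: zqwbv90xdq1io58cqfw1fu

Derivation:
Chunk 1: stream[0..1]='7' size=0x7=7, data at stream[3..10]='zqwbv90' -> body[0..7], body so far='zqwbv90'
Chunk 2: stream[12..13]='8' size=0x8=8, data at stream[15..23]='xdq1io58' -> body[7..15], body so far='zqwbv90xdq1io58'
Chunk 3: stream[25..26]='7' size=0x7=7, data at stream[28..35]='cqfw1fu' -> body[15..22], body so far='zqwbv90xdq1io58cqfw1fu'
Chunk 4: stream[37..38]='0' size=0 (terminator). Final body='zqwbv90xdq1io58cqfw1fu' (22 bytes)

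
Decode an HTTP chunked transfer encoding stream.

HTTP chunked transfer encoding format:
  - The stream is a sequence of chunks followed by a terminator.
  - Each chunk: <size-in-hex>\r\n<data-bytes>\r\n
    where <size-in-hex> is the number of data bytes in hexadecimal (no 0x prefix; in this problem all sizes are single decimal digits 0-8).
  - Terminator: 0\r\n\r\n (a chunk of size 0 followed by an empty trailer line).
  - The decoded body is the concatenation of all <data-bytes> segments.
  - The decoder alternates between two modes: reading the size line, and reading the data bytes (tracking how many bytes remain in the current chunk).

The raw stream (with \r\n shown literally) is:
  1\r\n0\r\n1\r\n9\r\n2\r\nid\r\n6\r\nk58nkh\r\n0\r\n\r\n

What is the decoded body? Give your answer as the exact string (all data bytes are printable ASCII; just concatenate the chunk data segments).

Chunk 1: stream[0..1]='1' size=0x1=1, data at stream[3..4]='0' -> body[0..1], body so far='0'
Chunk 2: stream[6..7]='1' size=0x1=1, data at stream[9..10]='9' -> body[1..2], body so far='09'
Chunk 3: stream[12..13]='2' size=0x2=2, data at stream[15..17]='id' -> body[2..4], body so far='09id'
Chunk 4: stream[19..20]='6' size=0x6=6, data at stream[22..28]='k58nkh' -> body[4..10], body so far='09idk58nkh'
Chunk 5: stream[30..31]='0' size=0 (terminator). Final body='09idk58nkh' (10 bytes)

Answer: 09idk58nkh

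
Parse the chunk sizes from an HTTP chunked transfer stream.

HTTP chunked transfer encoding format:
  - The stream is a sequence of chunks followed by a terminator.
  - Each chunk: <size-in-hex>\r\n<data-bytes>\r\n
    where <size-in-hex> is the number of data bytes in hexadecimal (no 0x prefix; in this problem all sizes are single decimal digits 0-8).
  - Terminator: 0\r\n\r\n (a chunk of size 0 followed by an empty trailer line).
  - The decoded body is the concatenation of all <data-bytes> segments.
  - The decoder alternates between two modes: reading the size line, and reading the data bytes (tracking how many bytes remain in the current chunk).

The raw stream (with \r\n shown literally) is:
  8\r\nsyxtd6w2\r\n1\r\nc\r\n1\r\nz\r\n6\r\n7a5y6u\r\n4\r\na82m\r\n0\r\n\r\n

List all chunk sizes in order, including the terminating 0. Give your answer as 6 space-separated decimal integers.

Answer: 8 1 1 6 4 0

Derivation:
Chunk 1: stream[0..1]='8' size=0x8=8, data at stream[3..11]='syxtd6w2' -> body[0..8], body so far='syxtd6w2'
Chunk 2: stream[13..14]='1' size=0x1=1, data at stream[16..17]='c' -> body[8..9], body so far='syxtd6w2c'
Chunk 3: stream[19..20]='1' size=0x1=1, data at stream[22..23]='z' -> body[9..10], body so far='syxtd6w2cz'
Chunk 4: stream[25..26]='6' size=0x6=6, data at stream[28..34]='7a5y6u' -> body[10..16], body so far='syxtd6w2cz7a5y6u'
Chunk 5: stream[36..37]='4' size=0x4=4, data at stream[39..43]='a82m' -> body[16..20], body so far='syxtd6w2cz7a5y6ua82m'
Chunk 6: stream[45..46]='0' size=0 (terminator). Final body='syxtd6w2cz7a5y6ua82m' (20 bytes)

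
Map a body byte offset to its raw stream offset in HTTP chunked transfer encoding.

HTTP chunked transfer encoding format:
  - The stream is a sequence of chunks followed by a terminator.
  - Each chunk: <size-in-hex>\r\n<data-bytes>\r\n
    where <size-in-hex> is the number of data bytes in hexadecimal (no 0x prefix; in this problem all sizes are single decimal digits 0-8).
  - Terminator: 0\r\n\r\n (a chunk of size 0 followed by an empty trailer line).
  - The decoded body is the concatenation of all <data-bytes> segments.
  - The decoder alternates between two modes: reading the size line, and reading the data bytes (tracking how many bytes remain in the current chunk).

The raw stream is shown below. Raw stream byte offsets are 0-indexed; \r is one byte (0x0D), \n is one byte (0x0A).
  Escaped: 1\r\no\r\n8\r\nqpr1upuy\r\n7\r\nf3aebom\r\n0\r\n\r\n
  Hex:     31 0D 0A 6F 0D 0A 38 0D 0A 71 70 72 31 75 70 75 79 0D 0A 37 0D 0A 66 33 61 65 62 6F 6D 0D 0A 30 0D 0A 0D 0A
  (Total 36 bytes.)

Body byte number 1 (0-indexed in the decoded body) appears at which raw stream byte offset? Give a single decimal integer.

Chunk 1: stream[0..1]='1' size=0x1=1, data at stream[3..4]='o' -> body[0..1], body so far='o'
Chunk 2: stream[6..7]='8' size=0x8=8, data at stream[9..17]='qpr1upuy' -> body[1..9], body so far='oqpr1upuy'
Chunk 3: stream[19..20]='7' size=0x7=7, data at stream[22..29]='f3aebom' -> body[9..16], body so far='oqpr1upuyf3aebom'
Chunk 4: stream[31..32]='0' size=0 (terminator). Final body='oqpr1upuyf3aebom' (16 bytes)
Body byte 1 at stream offset 9

Answer: 9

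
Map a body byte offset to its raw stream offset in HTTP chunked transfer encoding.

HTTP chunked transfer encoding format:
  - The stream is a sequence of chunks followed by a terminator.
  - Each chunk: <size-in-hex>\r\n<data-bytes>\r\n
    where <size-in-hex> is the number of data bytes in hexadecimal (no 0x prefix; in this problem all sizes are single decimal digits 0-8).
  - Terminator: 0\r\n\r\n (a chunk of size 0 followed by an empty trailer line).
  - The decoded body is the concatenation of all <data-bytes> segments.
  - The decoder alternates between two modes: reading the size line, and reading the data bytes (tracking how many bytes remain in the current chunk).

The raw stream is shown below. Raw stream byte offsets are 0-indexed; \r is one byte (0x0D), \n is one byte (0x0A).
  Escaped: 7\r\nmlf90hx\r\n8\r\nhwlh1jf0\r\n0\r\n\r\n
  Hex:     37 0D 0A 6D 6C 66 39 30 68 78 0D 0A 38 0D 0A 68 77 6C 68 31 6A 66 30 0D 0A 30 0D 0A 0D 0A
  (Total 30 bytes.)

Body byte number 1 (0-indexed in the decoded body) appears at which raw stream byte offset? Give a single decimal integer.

Answer: 4

Derivation:
Chunk 1: stream[0..1]='7' size=0x7=7, data at stream[3..10]='mlf90hx' -> body[0..7], body so far='mlf90hx'
Chunk 2: stream[12..13]='8' size=0x8=8, data at stream[15..23]='hwlh1jf0' -> body[7..15], body so far='mlf90hxhwlh1jf0'
Chunk 3: stream[25..26]='0' size=0 (terminator). Final body='mlf90hxhwlh1jf0' (15 bytes)
Body byte 1 at stream offset 4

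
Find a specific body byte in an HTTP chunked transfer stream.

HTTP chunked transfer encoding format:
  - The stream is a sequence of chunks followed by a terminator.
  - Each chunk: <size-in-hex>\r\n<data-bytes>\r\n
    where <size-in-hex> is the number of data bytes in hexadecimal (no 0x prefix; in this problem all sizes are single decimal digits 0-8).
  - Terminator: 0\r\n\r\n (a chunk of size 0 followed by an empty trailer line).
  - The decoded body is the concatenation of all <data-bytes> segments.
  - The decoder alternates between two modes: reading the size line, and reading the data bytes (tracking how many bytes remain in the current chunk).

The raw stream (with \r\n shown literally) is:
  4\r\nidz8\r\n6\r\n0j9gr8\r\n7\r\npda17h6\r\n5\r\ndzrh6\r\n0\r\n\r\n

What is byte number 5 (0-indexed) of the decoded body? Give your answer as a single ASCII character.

Chunk 1: stream[0..1]='4' size=0x4=4, data at stream[3..7]='idz8' -> body[0..4], body so far='idz8'
Chunk 2: stream[9..10]='6' size=0x6=6, data at stream[12..18]='0j9gr8' -> body[4..10], body so far='idz80j9gr8'
Chunk 3: stream[20..21]='7' size=0x7=7, data at stream[23..30]='pda17h6' -> body[10..17], body so far='idz80j9gr8pda17h6'
Chunk 4: stream[32..33]='5' size=0x5=5, data at stream[35..40]='dzrh6' -> body[17..22], body so far='idz80j9gr8pda17h6dzrh6'
Chunk 5: stream[42..43]='0' size=0 (terminator). Final body='idz80j9gr8pda17h6dzrh6' (22 bytes)
Body byte 5 = 'j'

Answer: j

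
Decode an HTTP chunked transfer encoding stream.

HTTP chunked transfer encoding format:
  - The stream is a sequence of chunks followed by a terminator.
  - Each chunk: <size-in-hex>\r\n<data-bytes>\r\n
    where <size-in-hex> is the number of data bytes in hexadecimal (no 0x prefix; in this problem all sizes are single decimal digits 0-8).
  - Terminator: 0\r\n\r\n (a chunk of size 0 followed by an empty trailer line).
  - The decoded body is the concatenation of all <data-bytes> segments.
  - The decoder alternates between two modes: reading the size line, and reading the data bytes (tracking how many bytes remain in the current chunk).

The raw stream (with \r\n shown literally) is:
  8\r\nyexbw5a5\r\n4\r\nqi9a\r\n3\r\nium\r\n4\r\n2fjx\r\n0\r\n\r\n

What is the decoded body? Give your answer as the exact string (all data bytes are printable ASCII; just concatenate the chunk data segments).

Chunk 1: stream[0..1]='8' size=0x8=8, data at stream[3..11]='yexbw5a5' -> body[0..8], body so far='yexbw5a5'
Chunk 2: stream[13..14]='4' size=0x4=4, data at stream[16..20]='qi9a' -> body[8..12], body so far='yexbw5a5qi9a'
Chunk 3: stream[22..23]='3' size=0x3=3, data at stream[25..28]='ium' -> body[12..15], body so far='yexbw5a5qi9aium'
Chunk 4: stream[30..31]='4' size=0x4=4, data at stream[33..37]='2fjx' -> body[15..19], body so far='yexbw5a5qi9aium2fjx'
Chunk 5: stream[39..40]='0' size=0 (terminator). Final body='yexbw5a5qi9aium2fjx' (19 bytes)

Answer: yexbw5a5qi9aium2fjx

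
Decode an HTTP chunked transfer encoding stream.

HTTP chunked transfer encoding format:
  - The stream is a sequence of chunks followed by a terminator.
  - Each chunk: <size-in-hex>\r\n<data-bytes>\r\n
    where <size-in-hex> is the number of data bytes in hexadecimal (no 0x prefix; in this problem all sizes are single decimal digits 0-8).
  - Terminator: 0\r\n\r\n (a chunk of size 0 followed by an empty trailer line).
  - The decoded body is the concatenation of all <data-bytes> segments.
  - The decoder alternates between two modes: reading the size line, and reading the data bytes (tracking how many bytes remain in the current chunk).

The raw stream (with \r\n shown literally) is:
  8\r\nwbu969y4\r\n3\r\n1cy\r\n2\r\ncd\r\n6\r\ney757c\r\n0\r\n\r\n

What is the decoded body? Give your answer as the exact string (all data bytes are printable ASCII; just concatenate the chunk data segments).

Answer: wbu969y41cycdey757c

Derivation:
Chunk 1: stream[0..1]='8' size=0x8=8, data at stream[3..11]='wbu969y4' -> body[0..8], body so far='wbu969y4'
Chunk 2: stream[13..14]='3' size=0x3=3, data at stream[16..19]='1cy' -> body[8..11], body so far='wbu969y41cy'
Chunk 3: stream[21..22]='2' size=0x2=2, data at stream[24..26]='cd' -> body[11..13], body so far='wbu969y41cycd'
Chunk 4: stream[28..29]='6' size=0x6=6, data at stream[31..37]='ey757c' -> body[13..19], body so far='wbu969y41cycdey757c'
Chunk 5: stream[39..40]='0' size=0 (terminator). Final body='wbu969y41cycdey757c' (19 bytes)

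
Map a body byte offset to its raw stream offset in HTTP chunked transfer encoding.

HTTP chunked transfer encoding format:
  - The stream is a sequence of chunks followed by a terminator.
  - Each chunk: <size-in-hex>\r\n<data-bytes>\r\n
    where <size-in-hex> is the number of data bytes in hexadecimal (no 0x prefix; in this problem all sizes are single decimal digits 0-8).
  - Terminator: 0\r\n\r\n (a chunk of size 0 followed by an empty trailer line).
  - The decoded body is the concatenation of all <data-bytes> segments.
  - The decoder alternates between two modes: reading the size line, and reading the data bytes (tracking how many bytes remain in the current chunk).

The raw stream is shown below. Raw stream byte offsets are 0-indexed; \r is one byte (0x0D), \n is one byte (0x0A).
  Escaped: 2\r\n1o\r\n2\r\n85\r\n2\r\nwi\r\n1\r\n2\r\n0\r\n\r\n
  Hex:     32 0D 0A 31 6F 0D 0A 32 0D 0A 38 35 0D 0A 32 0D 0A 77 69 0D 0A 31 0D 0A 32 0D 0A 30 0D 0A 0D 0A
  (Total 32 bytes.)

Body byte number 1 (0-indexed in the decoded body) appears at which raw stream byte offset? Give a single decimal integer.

Answer: 4

Derivation:
Chunk 1: stream[0..1]='2' size=0x2=2, data at stream[3..5]='1o' -> body[0..2], body so far='1o'
Chunk 2: stream[7..8]='2' size=0x2=2, data at stream[10..12]='85' -> body[2..4], body so far='1o85'
Chunk 3: stream[14..15]='2' size=0x2=2, data at stream[17..19]='wi' -> body[4..6], body so far='1o85wi'
Chunk 4: stream[21..22]='1' size=0x1=1, data at stream[24..25]='2' -> body[6..7], body so far='1o85wi2'
Chunk 5: stream[27..28]='0' size=0 (terminator). Final body='1o85wi2' (7 bytes)
Body byte 1 at stream offset 4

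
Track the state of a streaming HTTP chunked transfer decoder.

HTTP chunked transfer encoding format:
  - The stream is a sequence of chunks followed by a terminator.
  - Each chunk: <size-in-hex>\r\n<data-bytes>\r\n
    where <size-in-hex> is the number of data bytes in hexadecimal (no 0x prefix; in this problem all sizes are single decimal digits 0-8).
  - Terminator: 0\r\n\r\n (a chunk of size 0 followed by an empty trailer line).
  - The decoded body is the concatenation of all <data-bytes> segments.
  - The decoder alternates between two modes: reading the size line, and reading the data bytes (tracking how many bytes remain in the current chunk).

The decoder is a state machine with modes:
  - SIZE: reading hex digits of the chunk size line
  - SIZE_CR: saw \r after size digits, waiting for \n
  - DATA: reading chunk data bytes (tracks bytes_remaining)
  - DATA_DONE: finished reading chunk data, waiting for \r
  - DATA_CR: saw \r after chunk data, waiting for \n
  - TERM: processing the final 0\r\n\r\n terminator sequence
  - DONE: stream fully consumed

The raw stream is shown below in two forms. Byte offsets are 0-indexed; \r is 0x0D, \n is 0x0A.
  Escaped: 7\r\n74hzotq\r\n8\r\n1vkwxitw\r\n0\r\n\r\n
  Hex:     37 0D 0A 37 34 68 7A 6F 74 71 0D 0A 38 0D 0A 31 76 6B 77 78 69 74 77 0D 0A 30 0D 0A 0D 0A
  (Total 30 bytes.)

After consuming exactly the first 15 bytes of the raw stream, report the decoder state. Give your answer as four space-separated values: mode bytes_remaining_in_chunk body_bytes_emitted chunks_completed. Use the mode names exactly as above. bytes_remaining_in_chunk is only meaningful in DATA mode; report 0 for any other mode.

Answer: DATA 8 7 1

Derivation:
Byte 0 = '7': mode=SIZE remaining=0 emitted=0 chunks_done=0
Byte 1 = 0x0D: mode=SIZE_CR remaining=0 emitted=0 chunks_done=0
Byte 2 = 0x0A: mode=DATA remaining=7 emitted=0 chunks_done=0
Byte 3 = '7': mode=DATA remaining=6 emitted=1 chunks_done=0
Byte 4 = '4': mode=DATA remaining=5 emitted=2 chunks_done=0
Byte 5 = 'h': mode=DATA remaining=4 emitted=3 chunks_done=0
Byte 6 = 'z': mode=DATA remaining=3 emitted=4 chunks_done=0
Byte 7 = 'o': mode=DATA remaining=2 emitted=5 chunks_done=0
Byte 8 = 't': mode=DATA remaining=1 emitted=6 chunks_done=0
Byte 9 = 'q': mode=DATA_DONE remaining=0 emitted=7 chunks_done=0
Byte 10 = 0x0D: mode=DATA_CR remaining=0 emitted=7 chunks_done=0
Byte 11 = 0x0A: mode=SIZE remaining=0 emitted=7 chunks_done=1
Byte 12 = '8': mode=SIZE remaining=0 emitted=7 chunks_done=1
Byte 13 = 0x0D: mode=SIZE_CR remaining=0 emitted=7 chunks_done=1
Byte 14 = 0x0A: mode=DATA remaining=8 emitted=7 chunks_done=1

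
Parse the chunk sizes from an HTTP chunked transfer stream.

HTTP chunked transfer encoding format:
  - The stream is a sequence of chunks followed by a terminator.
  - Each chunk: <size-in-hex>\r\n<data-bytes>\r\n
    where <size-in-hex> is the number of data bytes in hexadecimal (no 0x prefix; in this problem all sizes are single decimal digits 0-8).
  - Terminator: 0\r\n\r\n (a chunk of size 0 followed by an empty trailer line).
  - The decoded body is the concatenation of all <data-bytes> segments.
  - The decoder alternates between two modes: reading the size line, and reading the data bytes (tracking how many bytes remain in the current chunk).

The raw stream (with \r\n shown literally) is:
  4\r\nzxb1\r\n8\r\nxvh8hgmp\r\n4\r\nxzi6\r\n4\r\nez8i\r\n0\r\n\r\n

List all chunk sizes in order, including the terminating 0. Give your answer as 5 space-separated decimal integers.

Chunk 1: stream[0..1]='4' size=0x4=4, data at stream[3..7]='zxb1' -> body[0..4], body so far='zxb1'
Chunk 2: stream[9..10]='8' size=0x8=8, data at stream[12..20]='xvh8hgmp' -> body[4..12], body so far='zxb1xvh8hgmp'
Chunk 3: stream[22..23]='4' size=0x4=4, data at stream[25..29]='xzi6' -> body[12..16], body so far='zxb1xvh8hgmpxzi6'
Chunk 4: stream[31..32]='4' size=0x4=4, data at stream[34..38]='ez8i' -> body[16..20], body so far='zxb1xvh8hgmpxzi6ez8i'
Chunk 5: stream[40..41]='0' size=0 (terminator). Final body='zxb1xvh8hgmpxzi6ez8i' (20 bytes)

Answer: 4 8 4 4 0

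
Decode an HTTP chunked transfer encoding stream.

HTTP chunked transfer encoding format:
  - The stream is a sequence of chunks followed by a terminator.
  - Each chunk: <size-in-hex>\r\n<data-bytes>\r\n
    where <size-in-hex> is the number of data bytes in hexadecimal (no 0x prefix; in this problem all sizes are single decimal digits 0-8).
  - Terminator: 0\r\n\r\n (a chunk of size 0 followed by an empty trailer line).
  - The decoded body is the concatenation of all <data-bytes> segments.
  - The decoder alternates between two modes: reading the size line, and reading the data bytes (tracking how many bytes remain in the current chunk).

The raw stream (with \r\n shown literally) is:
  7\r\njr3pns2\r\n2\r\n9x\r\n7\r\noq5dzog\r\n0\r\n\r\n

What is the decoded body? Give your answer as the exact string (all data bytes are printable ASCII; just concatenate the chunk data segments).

Answer: jr3pns29xoq5dzog

Derivation:
Chunk 1: stream[0..1]='7' size=0x7=7, data at stream[3..10]='jr3pns2' -> body[0..7], body so far='jr3pns2'
Chunk 2: stream[12..13]='2' size=0x2=2, data at stream[15..17]='9x' -> body[7..9], body so far='jr3pns29x'
Chunk 3: stream[19..20]='7' size=0x7=7, data at stream[22..29]='oq5dzog' -> body[9..16], body so far='jr3pns29xoq5dzog'
Chunk 4: stream[31..32]='0' size=0 (terminator). Final body='jr3pns29xoq5dzog' (16 bytes)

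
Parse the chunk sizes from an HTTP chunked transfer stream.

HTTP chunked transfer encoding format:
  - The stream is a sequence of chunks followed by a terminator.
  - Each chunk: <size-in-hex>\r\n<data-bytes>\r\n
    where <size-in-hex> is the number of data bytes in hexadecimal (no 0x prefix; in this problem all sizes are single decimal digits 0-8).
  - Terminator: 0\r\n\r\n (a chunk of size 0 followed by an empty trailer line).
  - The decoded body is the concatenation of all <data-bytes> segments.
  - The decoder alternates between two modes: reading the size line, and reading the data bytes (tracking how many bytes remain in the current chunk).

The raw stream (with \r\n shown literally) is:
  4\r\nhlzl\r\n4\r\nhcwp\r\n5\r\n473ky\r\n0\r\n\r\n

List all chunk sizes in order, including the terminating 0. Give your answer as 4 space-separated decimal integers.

Answer: 4 4 5 0

Derivation:
Chunk 1: stream[0..1]='4' size=0x4=4, data at stream[3..7]='hlzl' -> body[0..4], body so far='hlzl'
Chunk 2: stream[9..10]='4' size=0x4=4, data at stream[12..16]='hcwp' -> body[4..8], body so far='hlzlhcwp'
Chunk 3: stream[18..19]='5' size=0x5=5, data at stream[21..26]='473ky' -> body[8..13], body so far='hlzlhcwp473ky'
Chunk 4: stream[28..29]='0' size=0 (terminator). Final body='hlzlhcwp473ky' (13 bytes)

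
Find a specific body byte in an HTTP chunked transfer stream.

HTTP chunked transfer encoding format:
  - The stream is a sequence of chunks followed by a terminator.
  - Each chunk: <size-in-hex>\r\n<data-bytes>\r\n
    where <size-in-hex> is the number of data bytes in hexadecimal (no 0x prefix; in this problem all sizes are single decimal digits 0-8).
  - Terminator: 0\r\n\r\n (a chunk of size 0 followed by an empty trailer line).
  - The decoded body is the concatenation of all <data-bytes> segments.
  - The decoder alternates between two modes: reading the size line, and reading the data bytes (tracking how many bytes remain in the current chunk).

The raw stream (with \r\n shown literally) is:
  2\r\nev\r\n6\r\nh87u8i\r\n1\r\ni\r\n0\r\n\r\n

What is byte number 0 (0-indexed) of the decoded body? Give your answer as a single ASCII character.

Chunk 1: stream[0..1]='2' size=0x2=2, data at stream[3..5]='ev' -> body[0..2], body so far='ev'
Chunk 2: stream[7..8]='6' size=0x6=6, data at stream[10..16]='h87u8i' -> body[2..8], body so far='evh87u8i'
Chunk 3: stream[18..19]='1' size=0x1=1, data at stream[21..22]='i' -> body[8..9], body so far='evh87u8ii'
Chunk 4: stream[24..25]='0' size=0 (terminator). Final body='evh87u8ii' (9 bytes)
Body byte 0 = 'e'

Answer: e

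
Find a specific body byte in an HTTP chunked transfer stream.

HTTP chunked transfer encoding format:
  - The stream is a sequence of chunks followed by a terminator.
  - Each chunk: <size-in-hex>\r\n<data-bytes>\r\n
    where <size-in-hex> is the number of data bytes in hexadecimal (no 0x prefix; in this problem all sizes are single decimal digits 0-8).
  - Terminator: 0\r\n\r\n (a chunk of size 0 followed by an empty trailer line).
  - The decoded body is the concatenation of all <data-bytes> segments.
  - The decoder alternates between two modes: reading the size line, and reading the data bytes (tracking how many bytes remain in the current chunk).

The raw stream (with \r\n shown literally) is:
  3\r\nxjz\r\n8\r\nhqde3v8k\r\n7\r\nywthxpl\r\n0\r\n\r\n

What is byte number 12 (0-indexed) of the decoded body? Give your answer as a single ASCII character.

Answer: w

Derivation:
Chunk 1: stream[0..1]='3' size=0x3=3, data at stream[3..6]='xjz' -> body[0..3], body so far='xjz'
Chunk 2: stream[8..9]='8' size=0x8=8, data at stream[11..19]='hqde3v8k' -> body[3..11], body so far='xjzhqde3v8k'
Chunk 3: stream[21..22]='7' size=0x7=7, data at stream[24..31]='ywthxpl' -> body[11..18], body so far='xjzhqde3v8kywthxpl'
Chunk 4: stream[33..34]='0' size=0 (terminator). Final body='xjzhqde3v8kywthxpl' (18 bytes)
Body byte 12 = 'w'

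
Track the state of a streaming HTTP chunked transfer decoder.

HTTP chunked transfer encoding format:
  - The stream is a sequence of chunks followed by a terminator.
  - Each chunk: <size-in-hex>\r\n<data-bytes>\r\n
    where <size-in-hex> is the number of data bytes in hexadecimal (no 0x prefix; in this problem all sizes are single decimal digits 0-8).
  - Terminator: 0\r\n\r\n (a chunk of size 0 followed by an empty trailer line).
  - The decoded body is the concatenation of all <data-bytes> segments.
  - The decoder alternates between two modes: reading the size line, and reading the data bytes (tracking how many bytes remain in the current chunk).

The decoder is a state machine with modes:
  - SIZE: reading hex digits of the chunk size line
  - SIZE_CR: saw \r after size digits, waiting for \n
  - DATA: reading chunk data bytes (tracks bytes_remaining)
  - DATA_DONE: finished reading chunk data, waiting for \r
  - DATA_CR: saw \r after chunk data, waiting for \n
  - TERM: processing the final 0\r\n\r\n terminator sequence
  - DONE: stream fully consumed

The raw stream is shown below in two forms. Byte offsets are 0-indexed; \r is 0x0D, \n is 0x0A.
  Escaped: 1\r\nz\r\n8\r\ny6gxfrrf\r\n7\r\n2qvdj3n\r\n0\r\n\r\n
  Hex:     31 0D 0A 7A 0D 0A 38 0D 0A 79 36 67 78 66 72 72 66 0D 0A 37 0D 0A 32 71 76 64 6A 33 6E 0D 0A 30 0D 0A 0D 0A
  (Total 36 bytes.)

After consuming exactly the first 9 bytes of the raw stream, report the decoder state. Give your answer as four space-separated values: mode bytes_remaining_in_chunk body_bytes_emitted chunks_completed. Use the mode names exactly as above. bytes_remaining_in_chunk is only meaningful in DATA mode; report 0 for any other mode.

Answer: DATA 8 1 1

Derivation:
Byte 0 = '1': mode=SIZE remaining=0 emitted=0 chunks_done=0
Byte 1 = 0x0D: mode=SIZE_CR remaining=0 emitted=0 chunks_done=0
Byte 2 = 0x0A: mode=DATA remaining=1 emitted=0 chunks_done=0
Byte 3 = 'z': mode=DATA_DONE remaining=0 emitted=1 chunks_done=0
Byte 4 = 0x0D: mode=DATA_CR remaining=0 emitted=1 chunks_done=0
Byte 5 = 0x0A: mode=SIZE remaining=0 emitted=1 chunks_done=1
Byte 6 = '8': mode=SIZE remaining=0 emitted=1 chunks_done=1
Byte 7 = 0x0D: mode=SIZE_CR remaining=0 emitted=1 chunks_done=1
Byte 8 = 0x0A: mode=DATA remaining=8 emitted=1 chunks_done=1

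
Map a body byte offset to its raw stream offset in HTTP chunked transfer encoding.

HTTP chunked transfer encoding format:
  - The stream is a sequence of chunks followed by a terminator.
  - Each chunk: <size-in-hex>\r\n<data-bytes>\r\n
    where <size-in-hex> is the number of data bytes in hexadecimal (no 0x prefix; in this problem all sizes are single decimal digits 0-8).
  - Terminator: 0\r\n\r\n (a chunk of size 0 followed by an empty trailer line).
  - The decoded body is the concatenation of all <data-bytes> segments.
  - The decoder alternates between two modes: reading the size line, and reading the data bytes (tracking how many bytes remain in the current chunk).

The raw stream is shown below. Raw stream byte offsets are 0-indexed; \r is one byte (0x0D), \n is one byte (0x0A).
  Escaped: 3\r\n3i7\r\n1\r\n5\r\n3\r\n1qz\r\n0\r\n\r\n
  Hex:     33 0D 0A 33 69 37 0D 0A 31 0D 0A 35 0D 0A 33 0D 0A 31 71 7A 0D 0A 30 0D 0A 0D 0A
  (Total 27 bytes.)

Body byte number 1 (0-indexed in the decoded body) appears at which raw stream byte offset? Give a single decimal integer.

Chunk 1: stream[0..1]='3' size=0x3=3, data at stream[3..6]='3i7' -> body[0..3], body so far='3i7'
Chunk 2: stream[8..9]='1' size=0x1=1, data at stream[11..12]='5' -> body[3..4], body so far='3i75'
Chunk 3: stream[14..15]='3' size=0x3=3, data at stream[17..20]='1qz' -> body[4..7], body so far='3i751qz'
Chunk 4: stream[22..23]='0' size=0 (terminator). Final body='3i751qz' (7 bytes)
Body byte 1 at stream offset 4

Answer: 4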